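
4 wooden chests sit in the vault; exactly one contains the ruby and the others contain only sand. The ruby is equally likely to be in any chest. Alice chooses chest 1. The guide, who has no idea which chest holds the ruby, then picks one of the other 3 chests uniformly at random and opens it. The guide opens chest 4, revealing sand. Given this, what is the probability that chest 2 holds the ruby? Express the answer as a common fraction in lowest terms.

Because the guide chose which chest to open without knowing where the ruby is, the choice is independent of the prize location. Learning that chest 4 does not hold the ruby simply rules out that one location and leaves the remaining 3 chests still equally likely by symmetry.
So P(the ruby in chest 2) = 1/3.

1/3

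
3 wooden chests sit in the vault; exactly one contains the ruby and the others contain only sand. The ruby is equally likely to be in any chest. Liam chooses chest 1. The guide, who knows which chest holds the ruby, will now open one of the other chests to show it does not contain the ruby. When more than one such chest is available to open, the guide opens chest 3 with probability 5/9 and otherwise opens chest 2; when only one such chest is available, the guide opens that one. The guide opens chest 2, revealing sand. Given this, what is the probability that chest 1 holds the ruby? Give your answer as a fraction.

Consider each possible location of the ruby in turn.
If it is in chest 1 (prior 1/3): chest 3 is available but not opened, probability 4/9; weight (1/3)·(4/9) = 4/27.
If it is in chest 2 (prior 1/3): the guide opened chest 2, so this case is ruled out; weight (1/3)·0 = 0.
If it is in chest 3 (prior 1/3): only chest 2 is available, probability 1; weight (1/3)·1 = 1/3.
The weights sum to 13/27.
So P(the ruby in chest 1 | the guide opened chest 2) = (4/27) / (13/27) = 4/13.

4/13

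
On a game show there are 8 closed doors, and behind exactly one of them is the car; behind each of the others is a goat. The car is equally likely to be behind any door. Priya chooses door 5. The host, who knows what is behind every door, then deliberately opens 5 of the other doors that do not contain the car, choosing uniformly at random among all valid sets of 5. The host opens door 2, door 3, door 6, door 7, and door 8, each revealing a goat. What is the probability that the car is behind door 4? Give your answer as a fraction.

Apply Bayes' rule, conditioning on where the car actually is.
If it is behind either of doors 1 and 4 (prior 1/8 each): the host has 6 equally likely choices, so probability 1/6; weight (1/8)·(1/6) = 1/48 each.
If it is behind any of doors 2, 3, 6, 7, and 8 (prior 1/8 each): that door was opened and seen not to hold the prize — ruled out; weight (1/8)·0 = 0 each.
If it is behind door 5 (prior 1/8): the host has 21 equally likely choices, so probability 1/21; weight (1/8)·(1/21) = 1/168.
The weights sum to 1/21.
So P(the car behind door 4 | the host opened door 2, door 3, door 6, door 7, and door 8) = (1/48) / (1/21) = 7/16.

7/16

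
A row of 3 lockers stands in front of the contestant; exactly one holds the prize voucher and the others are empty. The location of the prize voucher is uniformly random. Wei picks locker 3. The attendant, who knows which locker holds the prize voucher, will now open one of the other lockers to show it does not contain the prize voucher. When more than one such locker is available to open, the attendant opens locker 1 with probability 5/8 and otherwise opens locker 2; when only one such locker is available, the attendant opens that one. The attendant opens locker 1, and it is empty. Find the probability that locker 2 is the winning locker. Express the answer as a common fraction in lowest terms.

8/13

Consider each possible location of the prize voucher in turn.
If it is in locker 1 (prior 1/3): the attendant opened locker 1, so this case is ruled out; weight (1/3)·0 = 0.
If it is in locker 2 (prior 1/3): only locker 1 is available, probability 1; weight (1/3)·1 = 1/3.
If it is in locker 3 (prior 1/3): locker 1 is available, opened with probability 5/8; weight (1/3)·(5/8) = 5/24.
The weights sum to 13/24.
So P(the prize voucher in locker 2 | the attendant opened locker 1) = (1/3) / (13/24) = 8/13.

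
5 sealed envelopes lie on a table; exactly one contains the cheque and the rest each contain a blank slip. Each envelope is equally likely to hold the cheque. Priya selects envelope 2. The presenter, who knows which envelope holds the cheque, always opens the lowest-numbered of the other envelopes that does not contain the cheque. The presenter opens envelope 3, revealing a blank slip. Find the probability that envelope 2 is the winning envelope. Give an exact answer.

0

Condition on the true location of the cheque.
If it is in envelope 1 (prior 1/5): envelope 3 is the lowest-numbered option available, probability 1; weight (1/5)·1 = 1/5.
If it is in any of envelopes 2, 4, and 5 (prior 1/5 each): the presenter would have opened envelope 1 instead, probability 0; weight (1/5)·0 = 0 each.
If it is in envelope 3 (prior 1/5): the presenter opened envelope 3, so this case is ruled out; weight (1/5)·0 = 0.
The weights sum to 1/5.
So P(the cheque in envelope 2 | the presenter opened envelope 3) = 0 / (1/5) = 0.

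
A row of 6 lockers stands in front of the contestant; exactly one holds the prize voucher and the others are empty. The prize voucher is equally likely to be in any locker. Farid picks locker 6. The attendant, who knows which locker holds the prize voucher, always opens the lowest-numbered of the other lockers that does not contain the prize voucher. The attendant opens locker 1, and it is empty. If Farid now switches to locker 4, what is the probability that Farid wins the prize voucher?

1/5

Condition on the true location of the prize voucher.
If it is in locker 1 (prior 1/6): the attendant opened locker 1, so this case is ruled out; weight (1/6)·0 = 0.
If it is in any of lockers 2, 3, 4, 5, and 6 (prior 1/6 each): locker 1 is the lowest-numbered option available, probability 1; weight (1/6)·1 = 1/6 each.
The weights sum to 5/6.
So P(the prize voucher in locker 4 | the attendant opened locker 1) = (1/6) / (5/6) = 1/5.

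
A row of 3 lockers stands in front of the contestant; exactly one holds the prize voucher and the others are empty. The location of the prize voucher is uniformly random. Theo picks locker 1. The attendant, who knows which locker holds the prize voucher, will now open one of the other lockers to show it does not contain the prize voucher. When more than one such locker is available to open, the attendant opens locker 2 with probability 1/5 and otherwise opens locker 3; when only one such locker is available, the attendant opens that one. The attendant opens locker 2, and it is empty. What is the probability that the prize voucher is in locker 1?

1/6

Condition on the true location of the prize voucher.
If it is in locker 1 (prior 1/3): locker 2 is available, opened with probability 1/5; weight (1/3)·(1/5) = 1/15.
If it is in locker 2 (prior 1/3): the attendant opened locker 2, so this case is ruled out; weight (1/3)·0 = 0.
If it is in locker 3 (prior 1/3): only locker 2 is available, probability 1; weight (1/3)·1 = 1/3.
The weights sum to 2/5.
So P(the prize voucher in locker 1 | the attendant opened locker 2) = (1/15) / (2/5) = 1/6.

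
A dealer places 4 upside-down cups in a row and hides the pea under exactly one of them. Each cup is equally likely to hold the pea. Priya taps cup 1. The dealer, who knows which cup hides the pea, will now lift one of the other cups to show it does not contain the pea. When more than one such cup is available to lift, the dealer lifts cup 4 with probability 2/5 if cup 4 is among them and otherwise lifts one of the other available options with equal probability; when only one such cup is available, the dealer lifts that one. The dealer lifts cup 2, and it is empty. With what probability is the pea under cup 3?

Apply Bayes' rule, conditioning on where the pea actually is.
If it is under cup 1 (prior 1/4): cup 4 is available but not opened; cup 2 gets probability (1 − 2/5)/2 = 3/10; weight (1/4)·(3/10) = 3/40.
If it is under cup 2 (prior 1/4): the dealer opened cup 2, so this case is ruled out; weight (1/4)·0 = 0.
If it is under cup 3 (prior 1/4): cup 4 is available but not opened, probability 3/5; weight (1/4)·(3/5) = 3/20.
If it is under cup 4 (prior 1/4): cup 4 holds the prize so is unavailable; the dealer chooses uniformly among the 2 others, probability 1/2; weight (1/4)·(1/2) = 1/8.
The weights sum to 7/20.
So P(the pea under cup 3 | the dealer opened cup 2) = (3/20) / (7/20) = 3/7.

3/7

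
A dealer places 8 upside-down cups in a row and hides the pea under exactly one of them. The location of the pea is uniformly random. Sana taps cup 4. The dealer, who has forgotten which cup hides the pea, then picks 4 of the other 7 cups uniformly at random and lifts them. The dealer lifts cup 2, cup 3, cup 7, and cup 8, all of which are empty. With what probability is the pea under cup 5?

1/4

Apply Bayes' rule, conditioning on where the pea actually is.
If it is under any of cups 1, 4, 5, and 6 (prior 1/8 each): the dealer picks exactly this set with probability 1/35 regardless, and none is the prize; weight (1/8)·(1/35) = 1/280 each.
If it is under any of cups 2, 3, 7, and 8 (prior 1/8 each): that cup was opened and seen not to hold the prize — ruled out; weight (1/8)·0 = 0 each.
The weights sum to 1/70.
So P(the pea under cup 5 | the dealer opened cup 2, cup 3, cup 7, and cup 8) = (1/280) / (1/70) = 1/4.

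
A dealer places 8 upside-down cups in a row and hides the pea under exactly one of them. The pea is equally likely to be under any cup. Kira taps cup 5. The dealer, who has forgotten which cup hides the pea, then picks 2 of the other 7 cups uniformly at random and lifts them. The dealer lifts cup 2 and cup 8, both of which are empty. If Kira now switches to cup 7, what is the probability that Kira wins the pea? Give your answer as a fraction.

1/6

Condition on the true location of the pea.
If it is under any of cups 1, 3, 4, 5, 6, and 7 (prior 1/8 each): the dealer picks exactly this set with probability 1/21 regardless, and none is the prize; weight (1/8)·(1/21) = 1/168 each.
If it is under either of cups 2 and 8 (prior 1/8 each): that cup was opened and seen not to hold the prize — ruled out; weight (1/8)·0 = 0 each.
The weights sum to 1/28.
So P(the pea under cup 7 | the dealer opened cup 2 and cup 8) = (1/168) / (1/28) = 1/6.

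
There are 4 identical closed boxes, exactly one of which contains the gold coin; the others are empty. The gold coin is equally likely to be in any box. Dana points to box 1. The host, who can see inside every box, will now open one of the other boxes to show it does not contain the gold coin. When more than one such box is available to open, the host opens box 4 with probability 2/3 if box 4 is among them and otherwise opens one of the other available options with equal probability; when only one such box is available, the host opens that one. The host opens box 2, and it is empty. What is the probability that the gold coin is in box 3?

1/3

Consider each possible location of the gold coin in turn.
If it is in box 1 (prior 1/4): box 4 is available but not opened; box 2 gets probability (1 − 2/3)/2 = 1/6; weight (1/4)·(1/6) = 1/24.
If it is in box 2 (prior 1/4): the host opened box 2, so this case is ruled out; weight (1/4)·0 = 0.
If it is in box 3 (prior 1/4): box 4 is available but not opened, probability 1/3; weight (1/4)·(1/3) = 1/12.
If it is in box 4 (prior 1/4): box 4 holds the prize so is unavailable; the host chooses uniformly among the 2 others, probability 1/2; weight (1/4)·(1/2) = 1/8.
The weights sum to 1/4.
So P(the gold coin in box 3 | the host opened box 2) = (1/12) / (1/4) = 1/3.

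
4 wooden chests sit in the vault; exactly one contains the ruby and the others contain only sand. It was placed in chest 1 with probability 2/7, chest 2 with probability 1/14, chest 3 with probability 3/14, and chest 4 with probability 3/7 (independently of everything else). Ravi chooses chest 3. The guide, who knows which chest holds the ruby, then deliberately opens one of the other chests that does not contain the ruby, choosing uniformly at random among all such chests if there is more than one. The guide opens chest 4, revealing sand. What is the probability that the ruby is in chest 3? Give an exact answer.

2/7

Consider each possible location of the ruby in turn.
If it is in chest 1 (prior 2/7): the guide has 2 equally likely choices, so probability 1/2; weight (2/7)·(1/2) = 1/7.
If it is in chest 2 (prior 1/14): the guide has 2 equally likely choices, so probability 1/2; weight (1/14)·(1/2) = 1/28.
If it is in chest 3 (prior 3/14): the guide has 3 equally likely choices, so probability 1/3; weight (3/14)·(1/3) = 1/14.
If it is in chest 4 (prior 3/7): the guide opened chest 4, so this case is ruled out; weight (3/7)·0 = 0.
The weights sum to 1/4.
So P(the ruby in chest 3 | the guide opened chest 4) = (1/14) / (1/4) = 2/7.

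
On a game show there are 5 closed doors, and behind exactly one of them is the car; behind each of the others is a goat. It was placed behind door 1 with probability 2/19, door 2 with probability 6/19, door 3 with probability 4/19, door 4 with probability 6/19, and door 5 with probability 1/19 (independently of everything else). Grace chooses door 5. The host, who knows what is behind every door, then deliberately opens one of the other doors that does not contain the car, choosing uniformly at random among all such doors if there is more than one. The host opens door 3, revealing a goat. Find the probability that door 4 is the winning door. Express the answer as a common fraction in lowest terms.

24/59

Consider each possible location of the car in turn.
If it is behind door 1 (prior 2/19): the host has 3 equally likely choices, so probability 1/3; weight (2/19)·(1/3) = 2/57.
If it is behind either of doors 2 and 4 (prior 6/19 each): the host has 3 equally likely choices, so probability 1/3; weight (6/19)·(1/3) = 2/19 each.
If it is behind door 3 (prior 4/19): the host opened door 3, so this case is ruled out; weight (4/19)·0 = 0.
If it is behind door 5 (prior 1/19): the host has 4 equally likely choices, so probability 1/4; weight (1/19)·(1/4) = 1/76.
The weights sum to 59/228.
So P(the car behind door 4 | the host opened door 3) = (2/19) / (59/228) = 24/59.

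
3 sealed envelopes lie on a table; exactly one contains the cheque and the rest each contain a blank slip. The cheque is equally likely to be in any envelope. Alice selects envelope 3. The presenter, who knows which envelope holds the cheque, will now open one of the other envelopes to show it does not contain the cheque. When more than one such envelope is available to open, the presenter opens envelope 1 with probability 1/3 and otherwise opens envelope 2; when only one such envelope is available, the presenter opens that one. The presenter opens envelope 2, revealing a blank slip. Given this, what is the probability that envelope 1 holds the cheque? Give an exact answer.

Apply Bayes' rule, conditioning on where the cheque actually is.
If it is in envelope 1 (prior 1/3): only envelope 2 is available, probability 1; weight (1/3)·1 = 1/3.
If it is in envelope 2 (prior 1/3): the presenter opened envelope 2, so this case is ruled out; weight (1/3)·0 = 0.
If it is in envelope 3 (prior 1/3): envelope 1 is available but not opened, probability 2/3; weight (1/3)·(2/3) = 2/9.
The weights sum to 5/9.
So P(the cheque in envelope 1 | the presenter opened envelope 2) = (1/3) / (5/9) = 3/5.

3/5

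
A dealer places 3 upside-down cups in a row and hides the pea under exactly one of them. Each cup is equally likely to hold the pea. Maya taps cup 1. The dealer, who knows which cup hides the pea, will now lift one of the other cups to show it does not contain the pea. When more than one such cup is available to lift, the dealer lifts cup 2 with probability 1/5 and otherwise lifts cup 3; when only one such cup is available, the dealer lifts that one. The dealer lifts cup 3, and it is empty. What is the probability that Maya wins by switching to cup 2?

5/9

Consider each possible location of the pea in turn.
If it is under cup 1 (prior 1/3): cup 2 is available but not opened, probability 4/5; weight (1/3)·(4/5) = 4/15.
If it is under cup 2 (prior 1/3): only cup 3 is available, probability 1; weight (1/3)·1 = 1/3.
If it is under cup 3 (prior 1/3): the dealer opened cup 3, so this case is ruled out; weight (1/3)·0 = 0.
The weights sum to 3/5.
So P(the pea under cup 2 | the dealer opened cup 3) = (1/3) / (3/5) = 5/9.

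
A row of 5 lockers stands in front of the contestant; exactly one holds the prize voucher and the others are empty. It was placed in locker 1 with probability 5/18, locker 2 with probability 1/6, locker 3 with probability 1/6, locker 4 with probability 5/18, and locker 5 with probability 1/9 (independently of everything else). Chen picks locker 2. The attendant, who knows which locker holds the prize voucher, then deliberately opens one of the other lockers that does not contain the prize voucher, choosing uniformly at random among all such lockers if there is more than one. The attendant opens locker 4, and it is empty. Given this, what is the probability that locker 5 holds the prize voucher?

8/49

Consider each possible location of the prize voucher in turn.
If it is in locker 1 (prior 5/18): the attendant has 3 equally likely choices, so probability 1/3; weight (5/18)·(1/3) = 5/54.
If it is in locker 2 (prior 1/6): the attendant has 4 equally likely choices, so probability 1/4; weight (1/6)·(1/4) = 1/24.
If it is in locker 3 (prior 1/6): the attendant has 3 equally likely choices, so probability 1/3; weight (1/6)·(1/3) = 1/18.
If it is in locker 4 (prior 5/18): the attendant opened locker 4, so this case is ruled out; weight (5/18)·0 = 0.
If it is in locker 5 (prior 1/9): the attendant has 3 equally likely choices, so probability 1/3; weight (1/9)·(1/3) = 1/27.
The weights sum to 49/216.
So P(the prize voucher in locker 5 | the attendant opened locker 4) = (1/27) / (49/216) = 8/49.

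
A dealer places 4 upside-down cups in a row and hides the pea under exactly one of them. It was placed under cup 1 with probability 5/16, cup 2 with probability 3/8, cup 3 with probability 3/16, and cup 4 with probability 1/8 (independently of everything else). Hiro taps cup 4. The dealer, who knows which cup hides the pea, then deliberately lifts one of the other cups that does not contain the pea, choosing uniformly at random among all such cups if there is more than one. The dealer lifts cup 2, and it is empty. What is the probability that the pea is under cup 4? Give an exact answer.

Condition on the true location of the pea.
If it is under cup 1 (prior 5/16): the dealer has 2 equally likely choices, so probability 1/2; weight (5/16)·(1/2) = 5/32.
If it is under cup 2 (prior 3/8): the dealer opened cup 2, so this case is ruled out; weight (3/8)·0 = 0.
If it is under cup 3 (prior 3/16): the dealer has 2 equally likely choices, so probability 1/2; weight (3/16)·(1/2) = 3/32.
If it is under cup 4 (prior 1/8): the dealer has 3 equally likely choices, so probability 1/3; weight (1/8)·(1/3) = 1/24.
The weights sum to 7/24.
So P(the pea under cup 4 | the dealer opened cup 2) = (1/24) / (7/24) = 1/7.

1/7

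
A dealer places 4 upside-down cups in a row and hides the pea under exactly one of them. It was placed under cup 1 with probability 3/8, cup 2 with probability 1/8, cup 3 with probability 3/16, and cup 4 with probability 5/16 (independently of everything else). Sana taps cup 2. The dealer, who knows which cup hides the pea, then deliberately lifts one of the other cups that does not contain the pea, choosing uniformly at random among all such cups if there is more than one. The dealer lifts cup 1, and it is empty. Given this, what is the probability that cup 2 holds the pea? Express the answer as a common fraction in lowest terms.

1/7

Condition on the true location of the pea.
If it is under cup 1 (prior 3/8): the dealer opened cup 1, so this case is ruled out; weight (3/8)·0 = 0.
If it is under cup 2 (prior 1/8): the dealer has 3 equally likely choices, so probability 1/3; weight (1/8)·(1/3) = 1/24.
If it is under cup 3 (prior 3/16): the dealer has 2 equally likely choices, so probability 1/2; weight (3/16)·(1/2) = 3/32.
If it is under cup 4 (prior 5/16): the dealer has 2 equally likely choices, so probability 1/2; weight (5/16)·(1/2) = 5/32.
The weights sum to 7/24.
So P(the pea under cup 2 | the dealer opened cup 1) = (1/24) / (7/24) = 1/7.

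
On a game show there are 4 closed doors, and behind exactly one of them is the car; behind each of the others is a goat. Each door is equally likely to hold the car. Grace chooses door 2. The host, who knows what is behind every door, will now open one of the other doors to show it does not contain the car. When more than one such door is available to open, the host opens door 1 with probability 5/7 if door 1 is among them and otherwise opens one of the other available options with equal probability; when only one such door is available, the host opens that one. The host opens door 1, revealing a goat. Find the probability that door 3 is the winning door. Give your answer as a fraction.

Consider each possible location of the car in turn.
If it is behind door 1 (prior 1/4): the host opened door 1, so this case is ruled out; weight (1/4)·0 = 0.
If it is behind any of doors 2, 3, and 4 (prior 1/4 each): door 1 is available, opened with probability 5/7; weight (1/4)·(5/7) = 5/28 each.
The weights sum to 15/28.
So P(the car behind door 3 | the host opened door 1) = (5/28) / (15/28) = 1/3.

1/3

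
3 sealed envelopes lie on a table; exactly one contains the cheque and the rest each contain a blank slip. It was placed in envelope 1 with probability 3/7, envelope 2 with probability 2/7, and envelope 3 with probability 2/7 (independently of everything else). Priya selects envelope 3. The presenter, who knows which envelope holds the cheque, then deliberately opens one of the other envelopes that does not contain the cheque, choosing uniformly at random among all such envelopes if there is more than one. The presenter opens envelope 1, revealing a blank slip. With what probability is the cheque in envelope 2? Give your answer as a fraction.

Apply Bayes' rule, conditioning on where the cheque actually is.
If it is in envelope 1 (prior 3/7): the presenter opened envelope 1, so this case is ruled out; weight (3/7)·0 = 0.
If it is in envelope 2 (prior 2/7): the presenter has no choice, probability 1; weight (2/7)·1 = 2/7.
If it is in envelope 3 (prior 2/7): the presenter has 2 equally likely choices, so probability 1/2; weight (2/7)·(1/2) = 1/7.
The weights sum to 3/7.
So P(the cheque in envelope 2 | the presenter opened envelope 1) = (2/7) / (3/7) = 2/3.

2/3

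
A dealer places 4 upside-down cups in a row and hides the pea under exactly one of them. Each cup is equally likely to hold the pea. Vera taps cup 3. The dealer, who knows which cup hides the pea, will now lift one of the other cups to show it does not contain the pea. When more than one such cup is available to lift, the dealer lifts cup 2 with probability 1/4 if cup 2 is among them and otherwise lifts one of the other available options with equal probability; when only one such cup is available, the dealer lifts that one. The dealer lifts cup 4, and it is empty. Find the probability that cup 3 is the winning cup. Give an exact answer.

3/13

Condition on the true location of the pea.
If it is under cup 1 (prior 1/4): cup 2 is available but not opened, probability 3/4; weight (1/4)·(3/4) = 3/16.
If it is under cup 2 (prior 1/4): cup 2 holds the prize so is unavailable; the dealer chooses uniformly among the 2 others, probability 1/2; weight (1/4)·(1/2) = 1/8.
If it is under cup 3 (prior 1/4): cup 2 is available but not opened; cup 4 gets probability (1 − 1/4)/2 = 3/8; weight (1/4)·(3/8) = 3/32.
If it is under cup 4 (prior 1/4): the dealer opened cup 4, so this case is ruled out; weight (1/4)·0 = 0.
The weights sum to 13/32.
So P(the pea under cup 3 | the dealer opened cup 4) = (3/32) / (13/32) = 3/13.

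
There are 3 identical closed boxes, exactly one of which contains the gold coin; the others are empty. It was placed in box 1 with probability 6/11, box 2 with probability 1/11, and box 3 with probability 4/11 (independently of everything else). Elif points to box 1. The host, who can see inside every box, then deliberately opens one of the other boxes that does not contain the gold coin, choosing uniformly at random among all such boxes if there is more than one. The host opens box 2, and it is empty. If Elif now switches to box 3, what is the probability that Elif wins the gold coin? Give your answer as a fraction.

Apply Bayes' rule, conditioning on where the gold coin actually is.
If it is in box 1 (prior 6/11): the host has 2 equally likely choices, so probability 1/2; weight (6/11)·(1/2) = 3/11.
If it is in box 2 (prior 1/11): the host opened box 2, so this case is ruled out; weight (1/11)·0 = 0.
If it is in box 3 (prior 4/11): the host has no choice, probability 1; weight (4/11)·1 = 4/11.
The weights sum to 7/11.
So P(the gold coin in box 3 | the host opened box 2) = (4/11) / (7/11) = 4/7.

4/7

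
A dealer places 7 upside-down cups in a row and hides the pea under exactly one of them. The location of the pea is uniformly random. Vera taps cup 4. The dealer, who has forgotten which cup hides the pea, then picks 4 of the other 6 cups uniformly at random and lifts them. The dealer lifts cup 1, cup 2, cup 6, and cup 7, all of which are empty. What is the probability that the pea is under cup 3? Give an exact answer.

Because the dealer chose which cups to lift without knowing where the pea is, the choice is independent of the prize location. Learning that none of the 4 opened cups holds the pea simply rules out those 4 locations and leaves the remaining 3 cups still equally likely by symmetry.
So P(the pea under cup 3) = 1/3.

1/3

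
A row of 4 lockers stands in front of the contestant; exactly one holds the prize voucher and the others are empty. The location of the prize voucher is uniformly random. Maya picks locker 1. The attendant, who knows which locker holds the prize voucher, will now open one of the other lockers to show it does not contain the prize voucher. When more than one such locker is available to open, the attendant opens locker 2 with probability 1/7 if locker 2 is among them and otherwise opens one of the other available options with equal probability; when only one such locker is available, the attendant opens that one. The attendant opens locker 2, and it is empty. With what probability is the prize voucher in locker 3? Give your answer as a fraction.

1/3

Apply Bayes' rule, conditioning on where the prize voucher actually is.
If it is in any of lockers 1, 3, and 4 (prior 1/4 each): locker 2 is available, opened with probability 1/7; weight (1/4)·(1/7) = 1/28 each.
If it is in locker 2 (prior 1/4): the attendant opened locker 2, so this case is ruled out; weight (1/4)·0 = 0.
The weights sum to 3/28.
So P(the prize voucher in locker 3 | the attendant opened locker 2) = (1/28) / (3/28) = 1/3.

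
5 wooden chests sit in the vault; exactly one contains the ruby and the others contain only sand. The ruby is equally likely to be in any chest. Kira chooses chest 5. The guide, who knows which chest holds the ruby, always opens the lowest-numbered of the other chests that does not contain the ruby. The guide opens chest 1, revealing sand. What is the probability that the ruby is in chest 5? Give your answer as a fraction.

Condition on the true location of the ruby.
If it is in chest 1 (prior 1/5): the guide opened chest 1, so this case is ruled out; weight (1/5)·0 = 0.
If it is in any of chests 2, 3, 4, and 5 (prior 1/5 each): chest 1 is the lowest-numbered option available, probability 1; weight (1/5)·1 = 1/5 each.
The weights sum to 4/5.
So P(the ruby in chest 5 | the guide opened chest 1) = (1/5) / (4/5) = 1/4.

1/4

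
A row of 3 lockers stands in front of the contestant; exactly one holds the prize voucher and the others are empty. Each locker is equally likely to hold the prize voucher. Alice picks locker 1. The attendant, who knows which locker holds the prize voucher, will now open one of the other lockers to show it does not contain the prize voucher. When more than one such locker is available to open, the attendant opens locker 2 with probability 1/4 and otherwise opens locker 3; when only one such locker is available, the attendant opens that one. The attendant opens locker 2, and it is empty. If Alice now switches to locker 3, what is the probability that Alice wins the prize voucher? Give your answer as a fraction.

Consider each possible location of the prize voucher in turn.
If it is in locker 1 (prior 1/3): locker 2 is available, opened with probability 1/4; weight (1/3)·(1/4) = 1/12.
If it is in locker 2 (prior 1/3): the attendant opened locker 2, so this case is ruled out; weight (1/3)·0 = 0.
If it is in locker 3 (prior 1/3): only locker 2 is available, probability 1; weight (1/3)·1 = 1/3.
The weights sum to 5/12.
So P(the prize voucher in locker 3 | the attendant opened locker 2) = (1/3) / (5/12) = 4/5.

4/5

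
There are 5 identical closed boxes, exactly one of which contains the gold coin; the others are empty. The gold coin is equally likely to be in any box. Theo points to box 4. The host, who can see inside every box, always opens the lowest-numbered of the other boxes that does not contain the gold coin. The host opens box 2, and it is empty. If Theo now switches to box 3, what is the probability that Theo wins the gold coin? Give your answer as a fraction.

0

Condition on the true location of the gold coin.
If it is in box 1 (prior 1/5): box 2 is the lowest-numbered option available, probability 1; weight (1/5)·1 = 1/5.
If it is in box 2 (prior 1/5): the host opened box 2, so this case is ruled out; weight (1/5)·0 = 0.
If it is in any of boxes 3, 4, and 5 (prior 1/5 each): the host would have opened box 1 instead, probability 0; weight (1/5)·0 = 0 each.
The weights sum to 1/5.
So P(the gold coin in box 3 | the host opened box 2) = 0 / (1/5) = 0.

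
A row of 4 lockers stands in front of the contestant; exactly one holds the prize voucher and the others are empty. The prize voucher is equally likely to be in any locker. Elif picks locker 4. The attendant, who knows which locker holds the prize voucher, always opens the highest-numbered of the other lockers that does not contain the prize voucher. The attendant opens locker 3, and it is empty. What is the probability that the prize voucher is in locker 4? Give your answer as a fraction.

1/3

Apply Bayes' rule, conditioning on where the prize voucher actually is.
If it is in any of lockers 1, 2, and 4 (prior 1/4 each): locker 3 is the highest-numbered option available, probability 1; weight (1/4)·1 = 1/4 each.
If it is in locker 3 (prior 1/4): the attendant opened locker 3, so this case is ruled out; weight (1/4)·0 = 0.
The weights sum to 3/4.
So P(the prize voucher in locker 4 | the attendant opened locker 3) = (1/4) / (3/4) = 1/3.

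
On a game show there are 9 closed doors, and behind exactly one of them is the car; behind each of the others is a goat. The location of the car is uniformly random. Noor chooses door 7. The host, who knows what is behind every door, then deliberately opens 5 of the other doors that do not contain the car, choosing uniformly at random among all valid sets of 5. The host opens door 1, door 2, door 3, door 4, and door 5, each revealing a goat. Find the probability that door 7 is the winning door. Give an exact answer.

Apply Bayes' rule, conditioning on where the car actually is.
If it is behind any of doors 1, 2, 3, 4, and 5 (prior 1/9 each): that door was opened and seen not to hold the prize — ruled out; weight (1/9)·0 = 0 each.
If it is behind any of doors 6, 8, and 9 (prior 1/9 each): the host has 21 equally likely choices, so probability 1/21; weight (1/9)·(1/21) = 1/189 each.
If it is behind door 7 (prior 1/9): the host has 56 equally likely choices, so probability 1/56; weight (1/9)·(1/56) = 1/504.
The weights sum to 1/56.
So P(the car behind door 7 | the host opened door 1, door 2, door 3, door 4, and door 5) = (1/504) / (1/56) = 1/9.

1/9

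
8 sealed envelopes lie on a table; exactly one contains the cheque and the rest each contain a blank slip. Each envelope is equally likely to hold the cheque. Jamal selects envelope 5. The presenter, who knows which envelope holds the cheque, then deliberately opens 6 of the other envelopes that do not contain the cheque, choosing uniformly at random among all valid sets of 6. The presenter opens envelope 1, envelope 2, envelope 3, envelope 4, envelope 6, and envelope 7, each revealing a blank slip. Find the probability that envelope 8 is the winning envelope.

7/8

Apply Bayes' rule, conditioning on where the cheque actually is.
If it is in any of envelopes 1, 2, 3, 4, 6, and 7 (prior 1/8 each): that envelope was opened and seen not to hold the prize — ruled out; weight (1/8)·0 = 0 each.
If it is in envelope 5 (prior 1/8): the presenter has 7 equally likely choices, so probability 1/7; weight (1/8)·(1/7) = 1/56.
If it is in envelope 8 (prior 1/8): the presenter has no choice, probability 1; weight (1/8)·1 = 1/8.
The weights sum to 1/7.
So P(the cheque in envelope 8 | the presenter opened envelope 1, envelope 2, envelope 3, envelope 4, envelope 6, and envelope 7) = (1/8) / (1/7) = 7/8.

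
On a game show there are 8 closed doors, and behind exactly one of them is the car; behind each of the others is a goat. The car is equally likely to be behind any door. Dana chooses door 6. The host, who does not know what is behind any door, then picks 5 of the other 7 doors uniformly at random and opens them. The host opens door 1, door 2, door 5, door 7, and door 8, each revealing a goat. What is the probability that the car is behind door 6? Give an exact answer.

1/3

Consider each possible location of the car in turn.
If it is behind any of doors 1, 2, 5, 7, and 8 (prior 1/8 each): that door was opened and seen not to hold the prize — ruled out; weight (1/8)·0 = 0 each.
If it is behind any of doors 3, 4, and 6 (prior 1/8 each): the host picks exactly this set with probability 1/21 regardless, and none is the prize; weight (1/8)·(1/21) = 1/168 each.
The weights sum to 1/56.
So P(the car behind door 6 | the host opened door 1, door 2, door 5, door 7, and door 8) = (1/168) / (1/56) = 1/3.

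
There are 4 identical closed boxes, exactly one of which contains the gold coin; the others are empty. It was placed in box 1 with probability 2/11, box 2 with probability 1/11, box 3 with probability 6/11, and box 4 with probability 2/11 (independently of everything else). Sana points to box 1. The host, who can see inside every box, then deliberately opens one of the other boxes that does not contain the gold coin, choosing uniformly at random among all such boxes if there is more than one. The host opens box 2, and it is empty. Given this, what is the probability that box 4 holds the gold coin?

Apply Bayes' rule, conditioning on where the gold coin actually is.
If it is in box 1 (prior 2/11): the host has 3 equally likely choices, so probability 1/3; weight (2/11)·(1/3) = 2/33.
If it is in box 2 (prior 1/11): the host opened box 2, so this case is ruled out; weight (1/11)·0 = 0.
If it is in box 3 (prior 6/11): the host has 2 equally likely choices, so probability 1/2; weight (6/11)·(1/2) = 3/11.
If it is in box 4 (prior 2/11): the host has 2 equally likely choices, so probability 1/2; weight (2/11)·(1/2) = 1/11.
The weights sum to 14/33.
So P(the gold coin in box 4 | the host opened box 2) = (1/11) / (14/33) = 3/14.

3/14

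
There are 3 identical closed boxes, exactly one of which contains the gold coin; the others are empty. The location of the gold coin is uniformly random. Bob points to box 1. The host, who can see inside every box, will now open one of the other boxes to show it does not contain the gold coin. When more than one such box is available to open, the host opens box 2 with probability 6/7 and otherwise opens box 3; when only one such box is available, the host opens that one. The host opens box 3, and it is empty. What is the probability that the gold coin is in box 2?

7/8

Condition on the true location of the gold coin.
If it is in box 1 (prior 1/3): box 2 is available but not opened, probability 1/7; weight (1/3)·(1/7) = 1/21.
If it is in box 2 (prior 1/3): only box 3 is available, probability 1; weight (1/3)·1 = 1/3.
If it is in box 3 (prior 1/3): the host opened box 3, so this case is ruled out; weight (1/3)·0 = 0.
The weights sum to 8/21.
So P(the gold coin in box 2 | the host opened box 3) = (1/3) / (8/21) = 7/8.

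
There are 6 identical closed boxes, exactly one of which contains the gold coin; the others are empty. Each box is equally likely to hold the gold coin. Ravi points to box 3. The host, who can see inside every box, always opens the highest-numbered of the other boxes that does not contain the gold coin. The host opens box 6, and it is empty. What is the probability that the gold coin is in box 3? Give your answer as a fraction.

1/5

Apply Bayes' rule, conditioning on where the gold coin actually is.
If it is in any of boxes 1, 2, 3, 4, and 5 (prior 1/6 each): box 6 is the highest-numbered option available, probability 1; weight (1/6)·1 = 1/6 each.
If it is in box 6 (prior 1/6): the host opened box 6, so this case is ruled out; weight (1/6)·0 = 0.
The weights sum to 5/6.
So P(the gold coin in box 3 | the host opened box 6) = (1/6) / (5/6) = 1/5.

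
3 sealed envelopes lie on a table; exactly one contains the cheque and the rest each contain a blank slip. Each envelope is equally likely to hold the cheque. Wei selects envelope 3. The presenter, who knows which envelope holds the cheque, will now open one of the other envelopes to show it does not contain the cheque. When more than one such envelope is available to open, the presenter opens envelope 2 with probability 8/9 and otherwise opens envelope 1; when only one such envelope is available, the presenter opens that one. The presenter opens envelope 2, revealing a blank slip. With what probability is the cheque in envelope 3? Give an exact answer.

8/17

Apply Bayes' rule, conditioning on where the cheque actually is.
If it is in envelope 1 (prior 1/3): only envelope 2 is available, probability 1; weight (1/3)·1 = 1/3.
If it is in envelope 2 (prior 1/3): the presenter opened envelope 2, so this case is ruled out; weight (1/3)·0 = 0.
If it is in envelope 3 (prior 1/3): envelope 2 is available, opened with probability 8/9; weight (1/3)·(8/9) = 8/27.
The weights sum to 17/27.
So P(the cheque in envelope 3 | the presenter opened envelope 2) = (8/27) / (17/27) = 8/17.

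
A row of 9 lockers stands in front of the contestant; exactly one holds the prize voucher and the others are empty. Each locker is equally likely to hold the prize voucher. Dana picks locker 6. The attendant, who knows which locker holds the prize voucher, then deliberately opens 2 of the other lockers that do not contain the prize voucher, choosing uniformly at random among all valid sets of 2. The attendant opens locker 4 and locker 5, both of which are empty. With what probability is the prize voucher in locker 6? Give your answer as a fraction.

1/9

Condition on the true location of the prize voucher.
If it is in any of lockers 1, 2, 3, 7, 8, and 9 (prior 1/9 each): the attendant has 21 equally likely choices, so probability 1/21; weight (1/9)·(1/21) = 1/189 each.
If it is in either of lockers 4 and 5 (prior 1/9 each): that locker was opened and seen not to hold the prize — ruled out; weight (1/9)·0 = 0 each.
If it is in locker 6 (prior 1/9): the attendant has 28 equally likely choices, so probability 1/28; weight (1/9)·(1/28) = 1/252.
The weights sum to 1/28.
So P(the prize voucher in locker 6 | the attendant opened locker 4 and locker 5) = (1/252) / (1/28) = 1/9.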